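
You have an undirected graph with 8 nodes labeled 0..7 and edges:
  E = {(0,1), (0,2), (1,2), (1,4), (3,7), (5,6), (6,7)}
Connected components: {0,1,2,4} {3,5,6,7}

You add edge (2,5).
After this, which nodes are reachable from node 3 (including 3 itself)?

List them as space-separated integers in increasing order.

Answer: 0 1 2 3 4 5 6 7

Derivation:
Before: nodes reachable from 3: {3,5,6,7}
Adding (2,5): merges 3's component with another. Reachability grows.
After: nodes reachable from 3: {0,1,2,3,4,5,6,7}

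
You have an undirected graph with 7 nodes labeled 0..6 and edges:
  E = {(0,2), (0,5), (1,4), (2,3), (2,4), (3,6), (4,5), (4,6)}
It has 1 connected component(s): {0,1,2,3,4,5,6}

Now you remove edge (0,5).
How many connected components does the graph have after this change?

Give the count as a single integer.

Answer: 1

Derivation:
Initial component count: 1
Remove (0,5): not a bridge. Count unchanged: 1.
  After removal, components: {0,1,2,3,4,5,6}
New component count: 1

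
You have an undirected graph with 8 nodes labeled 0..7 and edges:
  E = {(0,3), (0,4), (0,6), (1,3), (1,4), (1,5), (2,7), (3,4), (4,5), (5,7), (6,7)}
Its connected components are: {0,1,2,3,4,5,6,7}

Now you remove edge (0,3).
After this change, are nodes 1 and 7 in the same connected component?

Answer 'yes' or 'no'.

Answer: yes

Derivation:
Initial components: {0,1,2,3,4,5,6,7}
Removing edge (0,3): not a bridge — component count unchanged at 1.
New components: {0,1,2,3,4,5,6,7}
Are 1 and 7 in the same component? yes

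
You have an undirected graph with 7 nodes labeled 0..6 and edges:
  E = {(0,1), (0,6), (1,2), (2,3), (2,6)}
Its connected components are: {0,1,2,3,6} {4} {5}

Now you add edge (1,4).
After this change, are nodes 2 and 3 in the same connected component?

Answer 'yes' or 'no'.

Answer: yes

Derivation:
Initial components: {0,1,2,3,6} {4} {5}
Adding edge (1,4): merges {0,1,2,3,6} and {4}.
New components: {0,1,2,3,4,6} {5}
Are 2 and 3 in the same component? yes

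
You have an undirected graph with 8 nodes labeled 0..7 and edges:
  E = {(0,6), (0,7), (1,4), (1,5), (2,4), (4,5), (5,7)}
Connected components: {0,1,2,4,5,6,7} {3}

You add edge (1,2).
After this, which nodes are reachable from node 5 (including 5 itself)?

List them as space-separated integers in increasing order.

Answer: 0 1 2 4 5 6 7

Derivation:
Before: nodes reachable from 5: {0,1,2,4,5,6,7}
Adding (1,2): both endpoints already in same component. Reachability from 5 unchanged.
After: nodes reachable from 5: {0,1,2,4,5,6,7}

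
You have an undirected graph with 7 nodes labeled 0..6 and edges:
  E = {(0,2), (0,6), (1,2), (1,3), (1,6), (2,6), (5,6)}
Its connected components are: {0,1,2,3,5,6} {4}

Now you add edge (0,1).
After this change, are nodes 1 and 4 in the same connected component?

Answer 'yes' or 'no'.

Answer: no

Derivation:
Initial components: {0,1,2,3,5,6} {4}
Adding edge (0,1): both already in same component {0,1,2,3,5,6}. No change.
New components: {0,1,2,3,5,6} {4}
Are 1 and 4 in the same component? no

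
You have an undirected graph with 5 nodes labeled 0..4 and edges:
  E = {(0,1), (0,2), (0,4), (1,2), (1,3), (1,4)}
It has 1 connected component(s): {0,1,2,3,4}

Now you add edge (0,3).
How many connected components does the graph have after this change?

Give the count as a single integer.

Initial component count: 1
Add (0,3): endpoints already in same component. Count unchanged: 1.
New component count: 1

Answer: 1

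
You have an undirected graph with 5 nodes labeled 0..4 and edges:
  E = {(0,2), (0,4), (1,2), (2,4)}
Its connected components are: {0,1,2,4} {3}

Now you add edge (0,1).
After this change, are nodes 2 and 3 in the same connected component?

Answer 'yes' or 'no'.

Answer: no

Derivation:
Initial components: {0,1,2,4} {3}
Adding edge (0,1): both already in same component {0,1,2,4}. No change.
New components: {0,1,2,4} {3}
Are 2 and 3 in the same component? no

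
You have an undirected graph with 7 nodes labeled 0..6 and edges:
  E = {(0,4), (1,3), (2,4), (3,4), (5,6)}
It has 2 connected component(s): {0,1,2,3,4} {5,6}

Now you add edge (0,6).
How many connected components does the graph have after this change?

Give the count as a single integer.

Answer: 1

Derivation:
Initial component count: 2
Add (0,6): merges two components. Count decreases: 2 -> 1.
New component count: 1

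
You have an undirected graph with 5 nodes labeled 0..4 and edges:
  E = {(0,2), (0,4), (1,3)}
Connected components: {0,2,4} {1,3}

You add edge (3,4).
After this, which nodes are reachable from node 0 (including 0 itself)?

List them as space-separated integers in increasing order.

Before: nodes reachable from 0: {0,2,4}
Adding (3,4): merges 0's component with another. Reachability grows.
After: nodes reachable from 0: {0,1,2,3,4}

Answer: 0 1 2 3 4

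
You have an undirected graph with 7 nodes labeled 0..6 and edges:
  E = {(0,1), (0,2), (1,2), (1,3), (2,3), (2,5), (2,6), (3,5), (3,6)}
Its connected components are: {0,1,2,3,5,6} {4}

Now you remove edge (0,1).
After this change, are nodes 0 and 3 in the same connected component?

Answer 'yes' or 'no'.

Answer: yes

Derivation:
Initial components: {0,1,2,3,5,6} {4}
Removing edge (0,1): not a bridge — component count unchanged at 2.
New components: {0,1,2,3,5,6} {4}
Are 0 and 3 in the same component? yes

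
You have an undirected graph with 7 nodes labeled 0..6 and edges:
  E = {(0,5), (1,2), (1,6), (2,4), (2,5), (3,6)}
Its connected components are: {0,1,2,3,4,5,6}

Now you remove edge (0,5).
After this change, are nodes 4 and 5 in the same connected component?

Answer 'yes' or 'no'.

Answer: yes

Derivation:
Initial components: {0,1,2,3,4,5,6}
Removing edge (0,5): it was a bridge — component count 1 -> 2.
New components: {0} {1,2,3,4,5,6}
Are 4 and 5 in the same component? yes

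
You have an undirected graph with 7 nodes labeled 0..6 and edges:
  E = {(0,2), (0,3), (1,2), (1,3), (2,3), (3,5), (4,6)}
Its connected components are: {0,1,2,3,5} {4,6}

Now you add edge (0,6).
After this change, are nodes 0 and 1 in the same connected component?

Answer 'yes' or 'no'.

Initial components: {0,1,2,3,5} {4,6}
Adding edge (0,6): merges {0,1,2,3,5} and {4,6}.
New components: {0,1,2,3,4,5,6}
Are 0 and 1 in the same component? yes

Answer: yes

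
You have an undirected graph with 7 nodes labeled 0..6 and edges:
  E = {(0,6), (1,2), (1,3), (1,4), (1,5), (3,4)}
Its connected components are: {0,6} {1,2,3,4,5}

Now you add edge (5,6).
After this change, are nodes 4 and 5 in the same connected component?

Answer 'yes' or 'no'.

Initial components: {0,6} {1,2,3,4,5}
Adding edge (5,6): merges {1,2,3,4,5} and {0,6}.
New components: {0,1,2,3,4,5,6}
Are 4 and 5 in the same component? yes

Answer: yes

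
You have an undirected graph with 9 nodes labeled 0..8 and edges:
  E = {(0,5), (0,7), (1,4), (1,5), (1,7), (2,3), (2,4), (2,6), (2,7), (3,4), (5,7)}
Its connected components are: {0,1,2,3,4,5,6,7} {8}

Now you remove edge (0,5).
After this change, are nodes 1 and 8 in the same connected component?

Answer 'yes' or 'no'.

Answer: no

Derivation:
Initial components: {0,1,2,3,4,5,6,7} {8}
Removing edge (0,5): not a bridge — component count unchanged at 2.
New components: {0,1,2,3,4,5,6,7} {8}
Are 1 and 8 in the same component? no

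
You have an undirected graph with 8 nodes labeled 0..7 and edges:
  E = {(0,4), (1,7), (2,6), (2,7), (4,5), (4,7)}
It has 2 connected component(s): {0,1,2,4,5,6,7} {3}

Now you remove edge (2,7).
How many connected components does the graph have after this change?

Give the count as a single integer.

Initial component count: 2
Remove (2,7): it was a bridge. Count increases: 2 -> 3.
  After removal, components: {0,1,4,5,7} {2,6} {3}
New component count: 3

Answer: 3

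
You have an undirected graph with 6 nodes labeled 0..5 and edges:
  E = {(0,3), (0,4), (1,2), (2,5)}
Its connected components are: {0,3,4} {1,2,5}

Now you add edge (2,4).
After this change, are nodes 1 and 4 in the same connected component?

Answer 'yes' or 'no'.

Initial components: {0,3,4} {1,2,5}
Adding edge (2,4): merges {1,2,5} and {0,3,4}.
New components: {0,1,2,3,4,5}
Are 1 and 4 in the same component? yes

Answer: yes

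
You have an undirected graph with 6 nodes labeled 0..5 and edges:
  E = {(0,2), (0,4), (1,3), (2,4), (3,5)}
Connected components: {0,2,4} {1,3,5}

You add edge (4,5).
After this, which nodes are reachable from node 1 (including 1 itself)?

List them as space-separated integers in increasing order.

Answer: 0 1 2 3 4 5

Derivation:
Before: nodes reachable from 1: {1,3,5}
Adding (4,5): merges 1's component with another. Reachability grows.
After: nodes reachable from 1: {0,1,2,3,4,5}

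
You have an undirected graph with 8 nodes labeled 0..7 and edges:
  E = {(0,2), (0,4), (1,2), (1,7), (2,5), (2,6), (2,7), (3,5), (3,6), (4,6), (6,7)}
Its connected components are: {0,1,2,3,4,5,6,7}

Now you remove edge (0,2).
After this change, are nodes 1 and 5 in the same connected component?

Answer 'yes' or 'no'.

Initial components: {0,1,2,3,4,5,6,7}
Removing edge (0,2): not a bridge — component count unchanged at 1.
New components: {0,1,2,3,4,5,6,7}
Are 1 and 5 in the same component? yes

Answer: yes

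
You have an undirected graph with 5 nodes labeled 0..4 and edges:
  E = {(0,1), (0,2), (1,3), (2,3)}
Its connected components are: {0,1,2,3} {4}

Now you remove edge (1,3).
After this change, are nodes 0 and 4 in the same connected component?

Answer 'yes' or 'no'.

Answer: no

Derivation:
Initial components: {0,1,2,3} {4}
Removing edge (1,3): not a bridge — component count unchanged at 2.
New components: {0,1,2,3} {4}
Are 0 and 4 in the same component? no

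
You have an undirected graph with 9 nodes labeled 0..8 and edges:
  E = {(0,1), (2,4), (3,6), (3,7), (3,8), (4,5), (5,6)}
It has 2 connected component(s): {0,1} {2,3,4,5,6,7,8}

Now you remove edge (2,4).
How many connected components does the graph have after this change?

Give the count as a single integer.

Initial component count: 2
Remove (2,4): it was a bridge. Count increases: 2 -> 3.
  After removal, components: {0,1} {2} {3,4,5,6,7,8}
New component count: 3

Answer: 3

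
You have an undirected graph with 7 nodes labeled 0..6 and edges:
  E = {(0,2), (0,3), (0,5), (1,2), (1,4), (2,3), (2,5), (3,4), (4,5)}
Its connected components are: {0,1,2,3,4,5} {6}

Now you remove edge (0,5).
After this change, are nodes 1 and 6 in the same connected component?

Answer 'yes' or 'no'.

Answer: no

Derivation:
Initial components: {0,1,2,3,4,5} {6}
Removing edge (0,5): not a bridge — component count unchanged at 2.
New components: {0,1,2,3,4,5} {6}
Are 1 and 6 in the same component? no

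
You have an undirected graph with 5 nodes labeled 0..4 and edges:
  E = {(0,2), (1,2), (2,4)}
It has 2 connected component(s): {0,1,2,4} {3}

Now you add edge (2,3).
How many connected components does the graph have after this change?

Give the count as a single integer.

Initial component count: 2
Add (2,3): merges two components. Count decreases: 2 -> 1.
New component count: 1

Answer: 1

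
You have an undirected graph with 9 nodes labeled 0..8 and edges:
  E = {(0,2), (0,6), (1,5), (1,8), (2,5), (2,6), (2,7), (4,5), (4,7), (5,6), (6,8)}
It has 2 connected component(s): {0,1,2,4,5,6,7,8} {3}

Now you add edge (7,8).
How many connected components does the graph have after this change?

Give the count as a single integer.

Initial component count: 2
Add (7,8): endpoints already in same component. Count unchanged: 2.
New component count: 2

Answer: 2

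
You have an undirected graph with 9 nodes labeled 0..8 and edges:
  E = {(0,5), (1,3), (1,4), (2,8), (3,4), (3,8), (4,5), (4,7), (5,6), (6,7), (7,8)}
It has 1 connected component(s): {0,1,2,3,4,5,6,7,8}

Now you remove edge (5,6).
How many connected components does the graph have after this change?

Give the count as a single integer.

Initial component count: 1
Remove (5,6): not a bridge. Count unchanged: 1.
  After removal, components: {0,1,2,3,4,5,6,7,8}
New component count: 1

Answer: 1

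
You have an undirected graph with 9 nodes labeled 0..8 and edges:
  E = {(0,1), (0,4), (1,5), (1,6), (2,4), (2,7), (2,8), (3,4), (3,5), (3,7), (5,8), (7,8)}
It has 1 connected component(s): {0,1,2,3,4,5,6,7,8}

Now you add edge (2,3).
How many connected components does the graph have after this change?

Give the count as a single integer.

Answer: 1

Derivation:
Initial component count: 1
Add (2,3): endpoints already in same component. Count unchanged: 1.
New component count: 1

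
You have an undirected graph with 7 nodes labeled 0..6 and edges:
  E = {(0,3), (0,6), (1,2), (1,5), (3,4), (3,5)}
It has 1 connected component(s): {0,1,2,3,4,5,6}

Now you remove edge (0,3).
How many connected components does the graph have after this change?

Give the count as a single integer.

Initial component count: 1
Remove (0,3): it was a bridge. Count increases: 1 -> 2.
  After removal, components: {0,6} {1,2,3,4,5}
New component count: 2

Answer: 2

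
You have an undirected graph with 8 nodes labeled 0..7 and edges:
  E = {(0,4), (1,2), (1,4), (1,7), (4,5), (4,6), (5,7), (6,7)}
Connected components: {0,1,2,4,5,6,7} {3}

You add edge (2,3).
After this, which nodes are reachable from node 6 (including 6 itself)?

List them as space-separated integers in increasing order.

Answer: 0 1 2 3 4 5 6 7

Derivation:
Before: nodes reachable from 6: {0,1,2,4,5,6,7}
Adding (2,3): merges 6's component with another. Reachability grows.
After: nodes reachable from 6: {0,1,2,3,4,5,6,7}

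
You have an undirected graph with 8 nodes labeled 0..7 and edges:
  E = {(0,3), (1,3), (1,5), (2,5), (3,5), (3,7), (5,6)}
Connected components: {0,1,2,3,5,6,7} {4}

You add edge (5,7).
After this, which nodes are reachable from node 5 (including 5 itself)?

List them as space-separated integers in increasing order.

Before: nodes reachable from 5: {0,1,2,3,5,6,7}
Adding (5,7): both endpoints already in same component. Reachability from 5 unchanged.
After: nodes reachable from 5: {0,1,2,3,5,6,7}

Answer: 0 1 2 3 5 6 7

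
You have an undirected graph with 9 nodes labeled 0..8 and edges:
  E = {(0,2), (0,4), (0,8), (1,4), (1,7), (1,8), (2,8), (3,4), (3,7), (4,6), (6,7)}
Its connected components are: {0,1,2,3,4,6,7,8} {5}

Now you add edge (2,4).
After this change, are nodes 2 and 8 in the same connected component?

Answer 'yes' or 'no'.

Initial components: {0,1,2,3,4,6,7,8} {5}
Adding edge (2,4): both already in same component {0,1,2,3,4,6,7,8}. No change.
New components: {0,1,2,3,4,6,7,8} {5}
Are 2 and 8 in the same component? yes

Answer: yes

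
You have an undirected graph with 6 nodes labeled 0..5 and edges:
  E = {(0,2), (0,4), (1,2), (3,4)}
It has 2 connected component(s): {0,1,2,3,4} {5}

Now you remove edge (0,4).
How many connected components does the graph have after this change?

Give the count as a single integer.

Answer: 3

Derivation:
Initial component count: 2
Remove (0,4): it was a bridge. Count increases: 2 -> 3.
  After removal, components: {0,1,2} {3,4} {5}
New component count: 3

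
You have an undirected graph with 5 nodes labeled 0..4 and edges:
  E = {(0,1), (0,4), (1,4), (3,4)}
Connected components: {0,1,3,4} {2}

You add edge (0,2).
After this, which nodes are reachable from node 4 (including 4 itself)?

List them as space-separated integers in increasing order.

Answer: 0 1 2 3 4

Derivation:
Before: nodes reachable from 4: {0,1,3,4}
Adding (0,2): merges 4's component with another. Reachability grows.
After: nodes reachable from 4: {0,1,2,3,4}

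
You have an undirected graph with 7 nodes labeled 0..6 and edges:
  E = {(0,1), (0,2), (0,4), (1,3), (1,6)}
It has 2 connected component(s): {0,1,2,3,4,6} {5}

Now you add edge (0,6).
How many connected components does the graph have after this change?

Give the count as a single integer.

Answer: 2

Derivation:
Initial component count: 2
Add (0,6): endpoints already in same component. Count unchanged: 2.
New component count: 2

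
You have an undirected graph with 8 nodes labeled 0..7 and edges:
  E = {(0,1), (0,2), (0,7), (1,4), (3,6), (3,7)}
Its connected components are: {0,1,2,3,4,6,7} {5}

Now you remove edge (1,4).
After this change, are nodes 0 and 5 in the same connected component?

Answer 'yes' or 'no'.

Initial components: {0,1,2,3,4,6,7} {5}
Removing edge (1,4): it was a bridge — component count 2 -> 3.
New components: {0,1,2,3,6,7} {4} {5}
Are 0 and 5 in the same component? no

Answer: no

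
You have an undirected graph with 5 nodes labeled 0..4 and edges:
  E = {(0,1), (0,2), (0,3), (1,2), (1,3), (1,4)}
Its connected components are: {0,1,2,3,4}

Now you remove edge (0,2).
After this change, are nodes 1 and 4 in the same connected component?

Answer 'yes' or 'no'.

Answer: yes

Derivation:
Initial components: {0,1,2,3,4}
Removing edge (0,2): not a bridge — component count unchanged at 1.
New components: {0,1,2,3,4}
Are 1 and 4 in the same component? yes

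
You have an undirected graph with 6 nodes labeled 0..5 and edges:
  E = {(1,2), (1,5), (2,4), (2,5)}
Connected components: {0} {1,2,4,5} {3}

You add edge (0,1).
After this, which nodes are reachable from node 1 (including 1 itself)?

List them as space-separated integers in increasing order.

Answer: 0 1 2 4 5

Derivation:
Before: nodes reachable from 1: {1,2,4,5}
Adding (0,1): merges 1's component with another. Reachability grows.
After: nodes reachable from 1: {0,1,2,4,5}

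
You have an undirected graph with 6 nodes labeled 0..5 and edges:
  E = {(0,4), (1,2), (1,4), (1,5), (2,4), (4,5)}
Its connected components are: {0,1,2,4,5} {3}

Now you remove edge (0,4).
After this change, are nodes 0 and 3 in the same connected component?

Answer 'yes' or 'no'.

Answer: no

Derivation:
Initial components: {0,1,2,4,5} {3}
Removing edge (0,4): it was a bridge — component count 2 -> 3.
New components: {0} {1,2,4,5} {3}
Are 0 and 3 in the same component? no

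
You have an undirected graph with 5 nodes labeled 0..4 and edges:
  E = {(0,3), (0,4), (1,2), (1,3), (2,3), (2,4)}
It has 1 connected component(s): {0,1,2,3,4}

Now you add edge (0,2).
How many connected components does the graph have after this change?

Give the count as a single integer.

Initial component count: 1
Add (0,2): endpoints already in same component. Count unchanged: 1.
New component count: 1

Answer: 1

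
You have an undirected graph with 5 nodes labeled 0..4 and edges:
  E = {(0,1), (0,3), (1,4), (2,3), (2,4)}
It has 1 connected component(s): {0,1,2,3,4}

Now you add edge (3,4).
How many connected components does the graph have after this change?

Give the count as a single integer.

Initial component count: 1
Add (3,4): endpoints already in same component. Count unchanged: 1.
New component count: 1

Answer: 1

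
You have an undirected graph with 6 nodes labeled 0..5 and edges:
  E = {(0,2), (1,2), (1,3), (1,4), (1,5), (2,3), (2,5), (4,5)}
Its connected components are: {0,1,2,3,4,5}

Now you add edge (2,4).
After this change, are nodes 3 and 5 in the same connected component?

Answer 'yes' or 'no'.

Answer: yes

Derivation:
Initial components: {0,1,2,3,4,5}
Adding edge (2,4): both already in same component {0,1,2,3,4,5}. No change.
New components: {0,1,2,3,4,5}
Are 3 and 5 in the same component? yes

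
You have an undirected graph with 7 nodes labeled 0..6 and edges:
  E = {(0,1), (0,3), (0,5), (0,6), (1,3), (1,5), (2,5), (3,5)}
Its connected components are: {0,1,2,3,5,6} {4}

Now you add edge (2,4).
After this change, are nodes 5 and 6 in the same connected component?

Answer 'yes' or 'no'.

Answer: yes

Derivation:
Initial components: {0,1,2,3,5,6} {4}
Adding edge (2,4): merges {0,1,2,3,5,6} and {4}.
New components: {0,1,2,3,4,5,6}
Are 5 and 6 in the same component? yes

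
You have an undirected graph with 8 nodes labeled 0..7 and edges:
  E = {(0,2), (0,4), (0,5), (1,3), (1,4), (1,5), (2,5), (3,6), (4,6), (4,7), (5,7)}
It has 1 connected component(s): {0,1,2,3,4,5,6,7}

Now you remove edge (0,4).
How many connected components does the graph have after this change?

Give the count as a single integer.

Initial component count: 1
Remove (0,4): not a bridge. Count unchanged: 1.
  After removal, components: {0,1,2,3,4,5,6,7}
New component count: 1

Answer: 1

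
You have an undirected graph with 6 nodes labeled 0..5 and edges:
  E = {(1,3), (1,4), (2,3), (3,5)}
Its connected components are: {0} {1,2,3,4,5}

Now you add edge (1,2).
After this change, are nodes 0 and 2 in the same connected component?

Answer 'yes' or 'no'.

Initial components: {0} {1,2,3,4,5}
Adding edge (1,2): both already in same component {1,2,3,4,5}. No change.
New components: {0} {1,2,3,4,5}
Are 0 and 2 in the same component? no

Answer: no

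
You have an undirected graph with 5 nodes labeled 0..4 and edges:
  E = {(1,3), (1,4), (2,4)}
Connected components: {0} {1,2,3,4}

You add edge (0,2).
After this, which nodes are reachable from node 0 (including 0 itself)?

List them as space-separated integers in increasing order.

Before: nodes reachable from 0: {0}
Adding (0,2): merges 0's component with another. Reachability grows.
After: nodes reachable from 0: {0,1,2,3,4}

Answer: 0 1 2 3 4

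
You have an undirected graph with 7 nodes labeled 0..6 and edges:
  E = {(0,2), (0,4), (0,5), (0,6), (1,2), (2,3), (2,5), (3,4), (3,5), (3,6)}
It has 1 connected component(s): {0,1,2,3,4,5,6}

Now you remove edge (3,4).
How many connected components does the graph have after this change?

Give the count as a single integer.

Answer: 1

Derivation:
Initial component count: 1
Remove (3,4): not a bridge. Count unchanged: 1.
  After removal, components: {0,1,2,3,4,5,6}
New component count: 1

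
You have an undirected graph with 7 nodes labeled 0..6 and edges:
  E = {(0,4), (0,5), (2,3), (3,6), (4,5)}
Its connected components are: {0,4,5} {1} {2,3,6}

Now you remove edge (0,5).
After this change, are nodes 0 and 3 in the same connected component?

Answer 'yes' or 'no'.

Initial components: {0,4,5} {1} {2,3,6}
Removing edge (0,5): not a bridge — component count unchanged at 3.
New components: {0,4,5} {1} {2,3,6}
Are 0 and 3 in the same component? no

Answer: no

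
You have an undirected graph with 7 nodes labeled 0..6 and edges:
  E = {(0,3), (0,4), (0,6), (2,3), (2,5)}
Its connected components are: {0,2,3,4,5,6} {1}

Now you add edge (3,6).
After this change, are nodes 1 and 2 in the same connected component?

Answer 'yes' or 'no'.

Initial components: {0,2,3,4,5,6} {1}
Adding edge (3,6): both already in same component {0,2,3,4,5,6}. No change.
New components: {0,2,3,4,5,6} {1}
Are 1 and 2 in the same component? no

Answer: no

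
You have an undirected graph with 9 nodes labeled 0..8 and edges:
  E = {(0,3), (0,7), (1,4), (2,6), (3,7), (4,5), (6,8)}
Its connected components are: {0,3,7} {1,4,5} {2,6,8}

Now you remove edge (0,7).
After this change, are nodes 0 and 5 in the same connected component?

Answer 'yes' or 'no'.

Initial components: {0,3,7} {1,4,5} {2,6,8}
Removing edge (0,7): not a bridge — component count unchanged at 3.
New components: {0,3,7} {1,4,5} {2,6,8}
Are 0 and 5 in the same component? no

Answer: no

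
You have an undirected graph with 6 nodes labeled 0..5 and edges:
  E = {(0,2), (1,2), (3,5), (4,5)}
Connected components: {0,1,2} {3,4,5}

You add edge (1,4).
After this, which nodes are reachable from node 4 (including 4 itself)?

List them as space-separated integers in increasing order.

Answer: 0 1 2 3 4 5

Derivation:
Before: nodes reachable from 4: {3,4,5}
Adding (1,4): merges 4's component with another. Reachability grows.
After: nodes reachable from 4: {0,1,2,3,4,5}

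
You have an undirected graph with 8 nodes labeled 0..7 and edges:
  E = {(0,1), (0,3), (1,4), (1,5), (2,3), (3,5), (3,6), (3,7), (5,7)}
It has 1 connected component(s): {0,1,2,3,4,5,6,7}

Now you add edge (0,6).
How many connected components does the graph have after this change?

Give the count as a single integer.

Answer: 1

Derivation:
Initial component count: 1
Add (0,6): endpoints already in same component. Count unchanged: 1.
New component count: 1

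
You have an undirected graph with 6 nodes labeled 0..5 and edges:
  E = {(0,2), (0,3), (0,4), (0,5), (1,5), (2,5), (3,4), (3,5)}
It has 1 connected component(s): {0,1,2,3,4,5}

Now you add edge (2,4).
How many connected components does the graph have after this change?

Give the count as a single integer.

Initial component count: 1
Add (2,4): endpoints already in same component. Count unchanged: 1.
New component count: 1

Answer: 1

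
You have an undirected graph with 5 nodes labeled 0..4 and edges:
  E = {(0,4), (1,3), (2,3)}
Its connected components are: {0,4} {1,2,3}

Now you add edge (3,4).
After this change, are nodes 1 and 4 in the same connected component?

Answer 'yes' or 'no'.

Answer: yes

Derivation:
Initial components: {0,4} {1,2,3}
Adding edge (3,4): merges {1,2,3} and {0,4}.
New components: {0,1,2,3,4}
Are 1 and 4 in the same component? yes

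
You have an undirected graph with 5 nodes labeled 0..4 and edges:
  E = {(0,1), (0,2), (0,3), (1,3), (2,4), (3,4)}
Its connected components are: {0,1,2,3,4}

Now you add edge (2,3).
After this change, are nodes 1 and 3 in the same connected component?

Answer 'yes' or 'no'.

Initial components: {0,1,2,3,4}
Adding edge (2,3): both already in same component {0,1,2,3,4}. No change.
New components: {0,1,2,3,4}
Are 1 and 3 in the same component? yes

Answer: yes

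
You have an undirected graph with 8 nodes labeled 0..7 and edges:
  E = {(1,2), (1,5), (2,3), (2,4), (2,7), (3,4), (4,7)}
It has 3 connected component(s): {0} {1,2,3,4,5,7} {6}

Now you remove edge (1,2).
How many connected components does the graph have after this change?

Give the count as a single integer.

Initial component count: 3
Remove (1,2): it was a bridge. Count increases: 3 -> 4.
  After removal, components: {0} {1,5} {2,3,4,7} {6}
New component count: 4

Answer: 4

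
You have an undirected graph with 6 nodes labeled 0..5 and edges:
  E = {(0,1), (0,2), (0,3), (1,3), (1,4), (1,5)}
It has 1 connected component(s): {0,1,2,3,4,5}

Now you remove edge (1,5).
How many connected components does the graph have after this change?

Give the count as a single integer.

Answer: 2

Derivation:
Initial component count: 1
Remove (1,5): it was a bridge. Count increases: 1 -> 2.
  After removal, components: {0,1,2,3,4} {5}
New component count: 2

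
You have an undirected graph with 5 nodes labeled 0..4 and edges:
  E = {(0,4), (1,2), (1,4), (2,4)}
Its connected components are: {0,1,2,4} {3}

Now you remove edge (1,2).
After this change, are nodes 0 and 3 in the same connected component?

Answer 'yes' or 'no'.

Answer: no

Derivation:
Initial components: {0,1,2,4} {3}
Removing edge (1,2): not a bridge — component count unchanged at 2.
New components: {0,1,2,4} {3}
Are 0 and 3 in the same component? no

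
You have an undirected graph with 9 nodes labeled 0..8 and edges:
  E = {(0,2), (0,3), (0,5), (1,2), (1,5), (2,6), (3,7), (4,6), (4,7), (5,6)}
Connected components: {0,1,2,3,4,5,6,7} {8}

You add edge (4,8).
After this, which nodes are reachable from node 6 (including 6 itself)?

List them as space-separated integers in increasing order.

Answer: 0 1 2 3 4 5 6 7 8

Derivation:
Before: nodes reachable from 6: {0,1,2,3,4,5,6,7}
Adding (4,8): merges 6's component with another. Reachability grows.
After: nodes reachable from 6: {0,1,2,3,4,5,6,7,8}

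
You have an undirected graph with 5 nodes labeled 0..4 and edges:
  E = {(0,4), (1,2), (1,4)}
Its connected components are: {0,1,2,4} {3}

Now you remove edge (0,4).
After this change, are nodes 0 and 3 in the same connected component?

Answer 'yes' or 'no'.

Initial components: {0,1,2,4} {3}
Removing edge (0,4): it was a bridge — component count 2 -> 3.
New components: {0} {1,2,4} {3}
Are 0 and 3 in the same component? no

Answer: no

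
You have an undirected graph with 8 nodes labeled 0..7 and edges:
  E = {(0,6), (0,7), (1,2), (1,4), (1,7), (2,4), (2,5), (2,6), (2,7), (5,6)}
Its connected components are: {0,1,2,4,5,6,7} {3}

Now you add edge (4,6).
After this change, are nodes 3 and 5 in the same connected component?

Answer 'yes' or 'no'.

Answer: no

Derivation:
Initial components: {0,1,2,4,5,6,7} {3}
Adding edge (4,6): both already in same component {0,1,2,4,5,6,7}. No change.
New components: {0,1,2,4,5,6,7} {3}
Are 3 and 5 in the same component? no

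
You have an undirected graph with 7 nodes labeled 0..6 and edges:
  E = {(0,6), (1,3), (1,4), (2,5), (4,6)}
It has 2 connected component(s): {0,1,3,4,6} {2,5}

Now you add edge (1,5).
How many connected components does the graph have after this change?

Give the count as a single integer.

Initial component count: 2
Add (1,5): merges two components. Count decreases: 2 -> 1.
New component count: 1

Answer: 1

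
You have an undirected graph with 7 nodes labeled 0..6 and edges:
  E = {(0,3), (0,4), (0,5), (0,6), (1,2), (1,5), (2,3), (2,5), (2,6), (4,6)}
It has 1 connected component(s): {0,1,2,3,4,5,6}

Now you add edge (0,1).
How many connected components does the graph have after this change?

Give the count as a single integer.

Initial component count: 1
Add (0,1): endpoints already in same component. Count unchanged: 1.
New component count: 1

Answer: 1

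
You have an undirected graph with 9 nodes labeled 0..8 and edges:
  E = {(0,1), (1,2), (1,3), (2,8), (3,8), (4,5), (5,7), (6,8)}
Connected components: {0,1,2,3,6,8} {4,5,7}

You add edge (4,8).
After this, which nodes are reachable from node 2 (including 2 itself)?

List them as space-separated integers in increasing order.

Answer: 0 1 2 3 4 5 6 7 8

Derivation:
Before: nodes reachable from 2: {0,1,2,3,6,8}
Adding (4,8): merges 2's component with another. Reachability grows.
After: nodes reachable from 2: {0,1,2,3,4,5,6,7,8}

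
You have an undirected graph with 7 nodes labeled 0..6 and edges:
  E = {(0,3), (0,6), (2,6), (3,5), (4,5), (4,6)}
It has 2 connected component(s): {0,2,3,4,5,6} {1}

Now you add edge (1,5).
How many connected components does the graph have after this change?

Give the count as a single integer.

Answer: 1

Derivation:
Initial component count: 2
Add (1,5): merges two components. Count decreases: 2 -> 1.
New component count: 1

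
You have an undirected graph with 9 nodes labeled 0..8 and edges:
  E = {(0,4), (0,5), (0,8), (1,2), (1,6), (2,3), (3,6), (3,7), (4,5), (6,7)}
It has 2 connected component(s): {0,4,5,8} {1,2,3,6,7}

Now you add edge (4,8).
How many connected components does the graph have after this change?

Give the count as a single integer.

Initial component count: 2
Add (4,8): endpoints already in same component. Count unchanged: 2.
New component count: 2

Answer: 2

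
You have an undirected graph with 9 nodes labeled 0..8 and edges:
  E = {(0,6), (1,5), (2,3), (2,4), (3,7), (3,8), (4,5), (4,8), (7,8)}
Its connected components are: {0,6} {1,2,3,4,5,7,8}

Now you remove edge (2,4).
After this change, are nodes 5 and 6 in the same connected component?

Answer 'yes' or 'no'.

Answer: no

Derivation:
Initial components: {0,6} {1,2,3,4,5,7,8}
Removing edge (2,4): not a bridge — component count unchanged at 2.
New components: {0,6} {1,2,3,4,5,7,8}
Are 5 and 6 in the same component? no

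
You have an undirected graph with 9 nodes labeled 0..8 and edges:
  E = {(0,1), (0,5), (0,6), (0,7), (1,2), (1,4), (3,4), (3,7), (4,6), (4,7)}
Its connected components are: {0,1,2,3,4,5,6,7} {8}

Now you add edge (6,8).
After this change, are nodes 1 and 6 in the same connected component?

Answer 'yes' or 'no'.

Answer: yes

Derivation:
Initial components: {0,1,2,3,4,5,6,7} {8}
Adding edge (6,8): merges {0,1,2,3,4,5,6,7} and {8}.
New components: {0,1,2,3,4,5,6,7,8}
Are 1 and 6 in the same component? yes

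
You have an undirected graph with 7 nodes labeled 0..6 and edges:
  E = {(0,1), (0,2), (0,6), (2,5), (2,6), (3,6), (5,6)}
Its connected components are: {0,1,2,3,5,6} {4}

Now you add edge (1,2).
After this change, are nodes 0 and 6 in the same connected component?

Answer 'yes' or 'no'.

Answer: yes

Derivation:
Initial components: {0,1,2,3,5,6} {4}
Adding edge (1,2): both already in same component {0,1,2,3,5,6}. No change.
New components: {0,1,2,3,5,6} {4}
Are 0 and 6 in the same component? yes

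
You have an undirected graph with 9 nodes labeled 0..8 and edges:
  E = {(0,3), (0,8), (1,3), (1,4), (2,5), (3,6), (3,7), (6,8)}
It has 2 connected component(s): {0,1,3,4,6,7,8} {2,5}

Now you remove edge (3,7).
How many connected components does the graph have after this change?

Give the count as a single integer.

Initial component count: 2
Remove (3,7): it was a bridge. Count increases: 2 -> 3.
  After removal, components: {0,1,3,4,6,8} {2,5} {7}
New component count: 3

Answer: 3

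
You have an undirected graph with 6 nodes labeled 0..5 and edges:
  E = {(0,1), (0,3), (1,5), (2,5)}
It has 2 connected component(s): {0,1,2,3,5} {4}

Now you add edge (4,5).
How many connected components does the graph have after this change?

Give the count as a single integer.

Answer: 1

Derivation:
Initial component count: 2
Add (4,5): merges two components. Count decreases: 2 -> 1.
New component count: 1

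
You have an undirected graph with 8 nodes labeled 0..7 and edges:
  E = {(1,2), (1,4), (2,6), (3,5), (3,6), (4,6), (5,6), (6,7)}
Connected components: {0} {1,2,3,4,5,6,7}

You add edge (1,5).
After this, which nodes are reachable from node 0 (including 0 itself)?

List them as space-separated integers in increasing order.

Answer: 0

Derivation:
Before: nodes reachable from 0: {0}
Adding (1,5): both endpoints already in same component. Reachability from 0 unchanged.
After: nodes reachable from 0: {0}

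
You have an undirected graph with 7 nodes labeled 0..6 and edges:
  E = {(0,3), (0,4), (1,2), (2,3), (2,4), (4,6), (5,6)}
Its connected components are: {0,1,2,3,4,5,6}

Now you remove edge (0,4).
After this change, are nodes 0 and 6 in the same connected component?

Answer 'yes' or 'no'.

Answer: yes

Derivation:
Initial components: {0,1,2,3,4,5,6}
Removing edge (0,4): not a bridge — component count unchanged at 1.
New components: {0,1,2,3,4,5,6}
Are 0 and 6 in the same component? yes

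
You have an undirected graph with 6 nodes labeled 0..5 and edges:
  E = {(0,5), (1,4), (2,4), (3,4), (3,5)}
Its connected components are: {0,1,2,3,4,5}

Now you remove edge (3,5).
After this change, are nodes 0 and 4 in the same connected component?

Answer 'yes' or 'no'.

Answer: no

Derivation:
Initial components: {0,1,2,3,4,5}
Removing edge (3,5): it was a bridge — component count 1 -> 2.
New components: {0,5} {1,2,3,4}
Are 0 and 4 in the same component? no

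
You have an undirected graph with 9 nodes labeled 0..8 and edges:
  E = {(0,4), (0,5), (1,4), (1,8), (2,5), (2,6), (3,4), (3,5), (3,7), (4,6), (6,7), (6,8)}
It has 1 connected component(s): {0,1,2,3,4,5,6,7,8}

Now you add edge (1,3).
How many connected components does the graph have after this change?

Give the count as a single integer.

Initial component count: 1
Add (1,3): endpoints already in same component. Count unchanged: 1.
New component count: 1

Answer: 1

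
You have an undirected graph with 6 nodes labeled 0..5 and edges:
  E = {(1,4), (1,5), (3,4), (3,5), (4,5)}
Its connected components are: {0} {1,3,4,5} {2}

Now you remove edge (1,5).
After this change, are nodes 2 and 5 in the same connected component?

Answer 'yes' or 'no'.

Initial components: {0} {1,3,4,5} {2}
Removing edge (1,5): not a bridge — component count unchanged at 3.
New components: {0} {1,3,4,5} {2}
Are 2 and 5 in the same component? no

Answer: no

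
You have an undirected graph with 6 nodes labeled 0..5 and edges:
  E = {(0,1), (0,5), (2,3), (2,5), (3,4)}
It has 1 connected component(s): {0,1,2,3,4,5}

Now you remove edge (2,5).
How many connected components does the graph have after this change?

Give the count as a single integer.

Answer: 2

Derivation:
Initial component count: 1
Remove (2,5): it was a bridge. Count increases: 1 -> 2.
  After removal, components: {0,1,5} {2,3,4}
New component count: 2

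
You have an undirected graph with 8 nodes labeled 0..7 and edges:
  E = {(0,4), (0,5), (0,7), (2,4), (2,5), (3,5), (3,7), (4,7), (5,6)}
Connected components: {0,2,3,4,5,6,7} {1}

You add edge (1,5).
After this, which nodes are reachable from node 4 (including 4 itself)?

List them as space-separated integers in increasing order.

Before: nodes reachable from 4: {0,2,3,4,5,6,7}
Adding (1,5): merges 4's component with another. Reachability grows.
After: nodes reachable from 4: {0,1,2,3,4,5,6,7}

Answer: 0 1 2 3 4 5 6 7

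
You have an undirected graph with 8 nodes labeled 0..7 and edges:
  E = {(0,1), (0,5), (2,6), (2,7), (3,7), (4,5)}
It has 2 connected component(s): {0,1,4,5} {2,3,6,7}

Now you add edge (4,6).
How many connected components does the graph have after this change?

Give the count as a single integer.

Answer: 1

Derivation:
Initial component count: 2
Add (4,6): merges two components. Count decreases: 2 -> 1.
New component count: 1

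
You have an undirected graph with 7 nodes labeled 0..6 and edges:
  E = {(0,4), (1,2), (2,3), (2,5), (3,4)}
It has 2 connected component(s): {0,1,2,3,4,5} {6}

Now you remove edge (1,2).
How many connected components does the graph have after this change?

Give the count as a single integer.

Initial component count: 2
Remove (1,2): it was a bridge. Count increases: 2 -> 3.
  After removal, components: {0,2,3,4,5} {1} {6}
New component count: 3

Answer: 3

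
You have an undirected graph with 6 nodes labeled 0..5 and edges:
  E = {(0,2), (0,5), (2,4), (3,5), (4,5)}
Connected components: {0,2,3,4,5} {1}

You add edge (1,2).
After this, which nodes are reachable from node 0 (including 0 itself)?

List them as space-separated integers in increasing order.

Answer: 0 1 2 3 4 5

Derivation:
Before: nodes reachable from 0: {0,2,3,4,5}
Adding (1,2): merges 0's component with another. Reachability grows.
After: nodes reachable from 0: {0,1,2,3,4,5}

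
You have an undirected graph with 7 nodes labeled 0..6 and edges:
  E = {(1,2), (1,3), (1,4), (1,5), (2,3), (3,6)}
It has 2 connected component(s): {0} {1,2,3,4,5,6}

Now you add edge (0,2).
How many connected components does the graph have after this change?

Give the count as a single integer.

Answer: 1

Derivation:
Initial component count: 2
Add (0,2): merges two components. Count decreases: 2 -> 1.
New component count: 1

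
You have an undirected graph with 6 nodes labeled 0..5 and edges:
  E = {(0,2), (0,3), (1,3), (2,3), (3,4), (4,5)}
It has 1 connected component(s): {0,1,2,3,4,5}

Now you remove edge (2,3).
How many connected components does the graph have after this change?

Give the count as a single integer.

Initial component count: 1
Remove (2,3): not a bridge. Count unchanged: 1.
  After removal, components: {0,1,2,3,4,5}
New component count: 1

Answer: 1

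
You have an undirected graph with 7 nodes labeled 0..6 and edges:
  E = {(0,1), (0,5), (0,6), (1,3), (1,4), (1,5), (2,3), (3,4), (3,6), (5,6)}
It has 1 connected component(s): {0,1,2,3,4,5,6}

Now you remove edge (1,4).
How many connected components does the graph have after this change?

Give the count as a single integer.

Initial component count: 1
Remove (1,4): not a bridge. Count unchanged: 1.
  After removal, components: {0,1,2,3,4,5,6}
New component count: 1

Answer: 1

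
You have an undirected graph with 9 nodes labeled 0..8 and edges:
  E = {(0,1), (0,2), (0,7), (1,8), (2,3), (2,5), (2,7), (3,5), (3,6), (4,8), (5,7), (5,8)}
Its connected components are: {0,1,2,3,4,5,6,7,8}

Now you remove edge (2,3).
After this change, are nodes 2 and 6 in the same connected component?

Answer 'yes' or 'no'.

Initial components: {0,1,2,3,4,5,6,7,8}
Removing edge (2,3): not a bridge — component count unchanged at 1.
New components: {0,1,2,3,4,5,6,7,8}
Are 2 and 6 in the same component? yes

Answer: yes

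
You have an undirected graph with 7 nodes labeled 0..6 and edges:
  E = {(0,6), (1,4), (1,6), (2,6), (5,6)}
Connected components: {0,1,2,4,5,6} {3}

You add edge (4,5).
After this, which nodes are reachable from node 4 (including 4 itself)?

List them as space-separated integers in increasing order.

Before: nodes reachable from 4: {0,1,2,4,5,6}
Adding (4,5): both endpoints already in same component. Reachability from 4 unchanged.
After: nodes reachable from 4: {0,1,2,4,5,6}

Answer: 0 1 2 4 5 6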